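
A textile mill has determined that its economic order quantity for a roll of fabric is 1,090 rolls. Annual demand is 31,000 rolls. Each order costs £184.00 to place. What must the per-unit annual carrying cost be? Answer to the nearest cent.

H ≈ £9.60

Invert the EOQ relation Q*² = 2DS/H.
From Q* = √(2DS/H): H = 2DS / Q*² = 2 × 31,000 × 184 / 1,090² = 9.6019.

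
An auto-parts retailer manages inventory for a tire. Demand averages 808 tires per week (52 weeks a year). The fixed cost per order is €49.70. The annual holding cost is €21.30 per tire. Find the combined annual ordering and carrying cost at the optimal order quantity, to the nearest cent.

TC* ≈ €9,431.71

Annual demand D = 808 × 52 = 42,016.
The optimal lot size = √(2DS/H) = √(2 × 42,016 × 49.7 / 21.3) ≈ 442.80.
At the optimum the two cost components are equal, so total cost = 2·(Q*/2)H = Q*·H.
Minimum total = √(2DSH) = √(2 × 42,016 × 49.7 × 21.3) ≈ 9431.708.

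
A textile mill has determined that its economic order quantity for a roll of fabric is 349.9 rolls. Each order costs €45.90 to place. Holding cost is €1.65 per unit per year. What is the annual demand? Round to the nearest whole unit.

Squaring Q* = √(2DS/H) gives Q*² = 2DS/H.
From Q* = √(2DS/H): D = Q*²H / (2S) = 349.9² × 1.65 / (2 × 45.9) = 2200.539.

D ≈ 2,201 rolls per year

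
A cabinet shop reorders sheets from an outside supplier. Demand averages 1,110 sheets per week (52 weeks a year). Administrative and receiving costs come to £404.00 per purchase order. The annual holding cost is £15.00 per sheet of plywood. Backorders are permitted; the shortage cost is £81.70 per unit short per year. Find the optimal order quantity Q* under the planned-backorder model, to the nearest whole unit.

Q* ≈ 1,918 sheets

Annual demand D = 1,110 × 52 = 57,720.
With planned backorders, Q* = √(2DS/H) · √((H+B)/B).
√(2DS/H) = √(2 × 57,720 × 404 / 15) = 1763.288.
√((H+B)/B) = √((15+81.7)/81.7) = 1.0879.
Q* ≈ 1918.339.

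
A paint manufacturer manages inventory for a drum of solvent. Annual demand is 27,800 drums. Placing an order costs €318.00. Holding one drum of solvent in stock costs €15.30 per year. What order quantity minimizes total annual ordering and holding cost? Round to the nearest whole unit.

EOQ = √(2DS / H) = √(2 × 27,800 × 318 / 15.3).
= √(17,680,800 / 15.3) = √1,155,607.8431 ≈ 1074.992.

Q* ≈ 1,075 drums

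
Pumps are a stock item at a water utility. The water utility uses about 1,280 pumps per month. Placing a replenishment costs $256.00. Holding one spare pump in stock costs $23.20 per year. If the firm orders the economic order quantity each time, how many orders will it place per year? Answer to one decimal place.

Annual demand D = 1,280 × 12 = 15,360.
The optimal lot size = √(2DS/H) = √(2 × 15,360 × 256 / 23.2) ≈ 582.22.
Orders per year = D / Q* = 15,360 / 582.22 ≈ 26.382.

N ≈ 26.4 orders per year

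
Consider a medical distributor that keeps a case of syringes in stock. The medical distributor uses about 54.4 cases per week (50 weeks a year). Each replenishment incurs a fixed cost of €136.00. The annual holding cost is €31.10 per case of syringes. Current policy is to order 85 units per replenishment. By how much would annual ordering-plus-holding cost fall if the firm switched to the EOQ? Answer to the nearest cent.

Annual demand D = 54.4 × 50 = 2,720.
EOQ = √(2DS/H) = √(2 × 2,720 × 136 / 31.1) ≈ 154.24.
Cost at Q* = (D/Q*)S + (Q*/2)H = √(2DSH) ≈ €4,796.77.
Cost at Q = 85: (2,720/85)×136 + (85/2)×31.1 = €4,352.00 + €1,321.75 = €5,673.75.
Excess = €5,673.75 − €4,796.77 = €876.98.

Extra cost ≈ €876.98 per year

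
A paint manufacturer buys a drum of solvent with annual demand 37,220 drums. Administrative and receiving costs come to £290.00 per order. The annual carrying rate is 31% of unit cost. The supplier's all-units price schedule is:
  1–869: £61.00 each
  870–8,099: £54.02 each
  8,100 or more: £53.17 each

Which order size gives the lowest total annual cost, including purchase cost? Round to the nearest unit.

Q* ≈ 1,135 drums

Holding cost per unit per year at price C is H = 0.31·C.
Candidates are each tier's EOQ (if it falls in that tier) and each price-break quantity.
Tier 1 (£61.00): EOQ = 1068.5 exceeds tier's upper bound 869, so this tier is dominated.
EOQ at £54.02 = 1135.4 (feasible in tier 2): TC = 37,220×£54.02 + (37,220/1135.4)×290 + (1135.4/2)×0.31×£54.02 = £2,029,637.82.
EOQ at £53.17 = 1144.4 < 8100, so use break Q=8100: TC = 37,220×£53.17 + (37,220/8100.0)×290 + (8100.0/2)×0.31×£53.17 = £2,047,074.90.
Lowest total cost is £2,029,637.82 at Q = 1135.4.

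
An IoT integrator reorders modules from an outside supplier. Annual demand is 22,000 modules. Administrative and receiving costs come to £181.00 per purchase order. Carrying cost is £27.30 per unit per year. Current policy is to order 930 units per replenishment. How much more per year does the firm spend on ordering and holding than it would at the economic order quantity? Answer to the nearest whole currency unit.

Extra cost ≈ £2,231 per year

EOQ = √(2DS/H) = √(2 × 22,000 × 181 / 27.3) ≈ 540.11.
Cost at Q* = (D/Q*)S + (Q*/2)H = √(2DSH) ≈ £14,745.07.
Cost at Q = 930: (22,000/930)×181 + (930/2)×27.3 = £4,281.72 + £12,694.50 = £16,976.22.
Excess = £16,976.22 − £14,745.07 = £2,231.15.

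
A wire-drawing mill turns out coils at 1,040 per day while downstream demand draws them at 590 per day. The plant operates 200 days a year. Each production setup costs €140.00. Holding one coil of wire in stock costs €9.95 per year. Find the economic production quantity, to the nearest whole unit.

Annual demand D = 590 × 200 = 118,000.
Production build-up factor (1 − d/p) = 1 − 590/1,040 = 0.4327.
Q* = √(2DS / (H(1 − d/p))) = √(2 × 118,000 × 140 / (9.95 × 0.4327)).
= √(33,040,000 / 4.3053) ≈ 2770.250.

Q* ≈ 2,770 coils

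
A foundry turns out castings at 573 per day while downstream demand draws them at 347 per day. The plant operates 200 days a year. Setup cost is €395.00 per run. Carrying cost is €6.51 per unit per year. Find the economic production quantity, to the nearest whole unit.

Q* ≈ 4,621 castings

Annual demand D = 347 × 200 = 69,400.
Production build-up factor (1 − d/p) = 1 − 347/573 = 0.3944.
Q* = √(2DS / (H(1 − d/p))) = √(2 × 69,400 × 395 / (6.51 × 0.3944)).
= √(54,826,000 / 2.5676) ≈ 4620.893.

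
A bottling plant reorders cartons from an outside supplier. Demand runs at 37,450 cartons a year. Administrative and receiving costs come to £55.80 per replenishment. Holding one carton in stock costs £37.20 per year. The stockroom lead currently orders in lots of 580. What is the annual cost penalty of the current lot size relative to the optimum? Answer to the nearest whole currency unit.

Extra cost ≈ £1,922 per year

EOQ = √(2DS/H) = √(2 × 37,450 × 55.8 / 37.2) ≈ 335.19.
Cost at Q* = (D/Q*)S + (Q*/2)H = √(2DSH) ≈ £12,468.94.
Cost at Q = 580: (37,450/580)×55.8 + (580/2)×37.2 = £3,602.95 + £10,788.00 = £14,390.95.
Excess = £14,390.95 − £12,468.94 = £1,922.01.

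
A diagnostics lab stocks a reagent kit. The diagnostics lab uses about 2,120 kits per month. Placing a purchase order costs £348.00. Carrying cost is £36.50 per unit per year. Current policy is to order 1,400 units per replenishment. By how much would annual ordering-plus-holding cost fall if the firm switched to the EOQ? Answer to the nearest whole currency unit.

Extra cost ≈ £6,452 per year

Annual demand D = 2,120 × 12 = 25,440.
EOQ = √(2DS/H) = √(2 × 25,440 × 348 / 36.5) ≈ 696.49.
Cost at Q* = (D/Q*)S + (Q*/2)H = √(2DSH) ≈ £25,421.99.
Cost at Q = 1,400: (25,440/1,400)×348 + (1,400/2)×36.5 = £6,323.66 + £25,550.00 = £31,873.66.
Excess = £31,873.66 − £25,421.99 = £6,451.66.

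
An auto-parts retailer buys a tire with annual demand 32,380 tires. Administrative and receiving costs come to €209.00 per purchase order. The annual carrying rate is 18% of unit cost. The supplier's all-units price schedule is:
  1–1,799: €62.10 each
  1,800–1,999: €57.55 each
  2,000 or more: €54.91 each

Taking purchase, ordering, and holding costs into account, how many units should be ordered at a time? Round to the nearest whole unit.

Holding cost per unit per year at price C is H = 0.18·C.
Candidates are each tier's EOQ (if it falls in that tier) and each price-break quantity.
EOQ at €62.10 = 1100.4 (feasible in tier 1): TC = 32,380×€62.10 + (32,380/1100.4)×209 + (1100.4/2)×0.18×€62.10 = €2,023,098.10.
EOQ at €57.55 = 1143.1 < 1800, so use break Q=1800: TC = 32,380×€57.55 + (32,380/1800.0)×209 + (1800.0/2)×0.18×€57.55 = €1,876,551.78.
EOQ at €54.91 = 1170.2 < 2000, so use break Q=2000: TC = 32,380×€54.91 + (32,380/2000.0)×209 + (2000.0/2)×0.18×€54.91 = €1,791,253.31.
Lowest total cost is €1,791,253.31 at Q = 2000.0.

Q* ≈ 2,000 tires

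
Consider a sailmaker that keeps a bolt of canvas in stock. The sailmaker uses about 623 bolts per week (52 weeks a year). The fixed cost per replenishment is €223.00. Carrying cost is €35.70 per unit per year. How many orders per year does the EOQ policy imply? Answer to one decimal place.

Annual demand D = 623 × 52 = 32,396.
EOQ = √(2DS/H) = √(2 × 32,396 × 223 / 35.7) ≈ 636.18.
Orders per year = D / Q* = 32,396 / 636.18 ≈ 50.923.

N ≈ 50.9 orders per year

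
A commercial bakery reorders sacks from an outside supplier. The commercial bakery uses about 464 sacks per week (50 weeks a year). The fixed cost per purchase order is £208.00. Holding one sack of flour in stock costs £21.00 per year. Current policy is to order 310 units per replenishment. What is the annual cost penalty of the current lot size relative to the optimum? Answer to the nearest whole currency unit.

Extra cost ≈ £4,585 per year

Annual demand D = 464 × 50 = 23,200.
EOQ = √(2DS/H) = √(2 × 23,200 × 208 / 21) ≈ 677.92.
Cost at Q* = (D/Q*)S + (Q*/2)H = √(2DSH) ≈ £14,236.40.
Cost at Q = 310: (23,200/310)×208 + (310/2)×21 = £15,566.45 + £3,255.00 = £18,821.45.
Excess = £18,821.45 − £14,236.40 = £4,585.05.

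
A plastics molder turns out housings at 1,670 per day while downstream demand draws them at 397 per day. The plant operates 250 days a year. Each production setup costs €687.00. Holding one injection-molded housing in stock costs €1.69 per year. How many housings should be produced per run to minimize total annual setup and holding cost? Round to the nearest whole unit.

Annual demand D = 397 × 250 = 99,250.
Production build-up factor (1 − d/p) = 1 − 397/1,670 = 0.7623.
Q* = √(2DS / (H(1 − d/p))) = √(2 × 99,250 × 687 / (1.69 × 0.7623)).
= √(136,369,500 / 1.2882) ≈ 10288.672.

Q* ≈ 10,289 housings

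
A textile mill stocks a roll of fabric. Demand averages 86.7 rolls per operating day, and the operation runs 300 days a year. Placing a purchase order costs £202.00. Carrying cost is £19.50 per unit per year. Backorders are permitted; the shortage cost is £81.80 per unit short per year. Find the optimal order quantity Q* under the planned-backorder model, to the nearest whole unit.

Q* ≈ 817 rolls

Annual demand D = 86.7 × 300 = 26,010.
With planned backorders, Q* = √(2DS/H) · √((H+B)/B).
√(2DS/H) = √(2 × 26,010 × 202 / 19.5) = 734.080.
√((H+B)/B) = √((19.5+81.8)/81.8) = 1.1128.
Q* ≈ 816.905.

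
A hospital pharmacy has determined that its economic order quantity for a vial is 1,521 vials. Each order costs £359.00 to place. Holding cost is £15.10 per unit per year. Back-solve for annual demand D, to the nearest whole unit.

D ≈ 48,653 vials per year

Squaring Q* = √(2DS/H) gives Q*² = 2DS/H.
From Q* = √(2DS/H): D = Q*²H / (2S) = 1,521² × 15.1 / (2 × 359) = 48653.146.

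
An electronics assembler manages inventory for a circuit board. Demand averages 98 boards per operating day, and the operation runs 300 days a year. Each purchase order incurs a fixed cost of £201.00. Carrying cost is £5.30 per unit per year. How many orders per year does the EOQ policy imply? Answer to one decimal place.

N ≈ 19.7 orders per year

Annual demand D = 98 × 300 = 29,400.
Q* = √(2DS/H) = √(2 × 29,400 × 201 / 5.3) ≈ 1493.31.
Orders per year = D / Q* = 29,400 / 1493.31 ≈ 19.688.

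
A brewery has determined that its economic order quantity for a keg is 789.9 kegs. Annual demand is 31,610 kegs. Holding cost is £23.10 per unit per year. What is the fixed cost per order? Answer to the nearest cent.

S ≈ £227.98

The basic EOQ model gives Q* = √(2DS/H); rearrange for the unknown.
From Q* = √(2DS/H): S = Q*²H / (2D) = 789.9² × 23.1 / (2 × 31,610) = 227.9826.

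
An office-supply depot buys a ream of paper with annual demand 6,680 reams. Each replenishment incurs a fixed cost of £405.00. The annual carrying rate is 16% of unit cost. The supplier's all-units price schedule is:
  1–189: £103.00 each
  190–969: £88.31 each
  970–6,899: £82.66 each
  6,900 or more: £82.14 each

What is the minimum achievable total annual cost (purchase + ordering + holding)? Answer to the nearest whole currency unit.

TC* ≈ £561,372

Holding cost per unit per year at price C is H = 0.16·C.
For each price level, check whether its EOQ is feasible; otherwise the best quantity at that price is the breakpoint.
Tier 1 (£103.00): EOQ = 573.0 exceeds tier's upper bound 189, so this tier is dominated.
EOQ at £88.31 = 618.8 (feasible in tier 2): TC = 6,680×£88.31 + (6,680/618.8)×405 + (618.8/2)×0.16×£88.31 = £598,654.51.
EOQ at £82.66 = 639.6 < 970, so use break Q=970: TC = 6,680×£82.66 + (6,680/970.0)×405 + (970.0/2)×0.16×£82.66 = £561,372.29.
EOQ at £82.14 = 641.6 < 6900, so use break Q=6900: TC = 6,680×£82.14 + (6,680/6900.0)×405 + (6900.0/2)×0.16×£82.14 = £594,428.57.
Lowest total cost among the candidates is at Q = 970.0.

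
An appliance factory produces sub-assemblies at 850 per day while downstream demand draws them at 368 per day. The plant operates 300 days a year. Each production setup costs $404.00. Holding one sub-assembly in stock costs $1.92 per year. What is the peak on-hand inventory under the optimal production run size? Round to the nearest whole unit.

Annual demand D = 368 × 300 = 110,400.
Production build-up factor (1 − d/p) = 1 − 368/850 = 0.5671.
Q* = √(2DS / (H(1 − d/p))) = √(2 × 110,400 × 404 / (1.92 × 0.5671)).
= √(89,203,200 / 1.0888) ≈ 9051.604.
Maximum inventory = Q*(1 − d/p) = 9051.604 × 0.5671 ≈ 5132.792.

I_max ≈ 5,133 sub-assemblies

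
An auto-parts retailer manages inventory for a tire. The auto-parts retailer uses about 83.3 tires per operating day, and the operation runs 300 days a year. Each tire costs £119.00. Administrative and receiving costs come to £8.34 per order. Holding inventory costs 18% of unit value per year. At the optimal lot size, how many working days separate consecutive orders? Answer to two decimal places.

Annual demand D = 83.3 × 300 = 24,990.
Holding cost H = 0.18 × £119.00 = £21.4200 per unit per year.
Q* = √(2DS/H) = √(2 × 24,990 × 8.34 / 21.42) ≈ 139.50.
Cycle time = Q*/D × 300 = 139.50 / 24,990 × 300 ≈ 1.675 days.

T ≈ 1.67 days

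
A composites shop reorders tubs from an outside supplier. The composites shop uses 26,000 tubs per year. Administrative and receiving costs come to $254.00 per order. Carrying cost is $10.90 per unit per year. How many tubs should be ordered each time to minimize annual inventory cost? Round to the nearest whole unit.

EOQ = √(2DS / H) = √(2 × 26,000 × 254 / 10.9).
= √(13,208,000 / 10.9) = √1,211,743.1193 ≈ 1100.792.

Q* ≈ 1,101 tubs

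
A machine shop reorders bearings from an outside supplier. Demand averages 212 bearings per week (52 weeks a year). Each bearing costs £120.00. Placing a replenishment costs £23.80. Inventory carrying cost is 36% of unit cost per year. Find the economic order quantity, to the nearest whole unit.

Annual demand D = 212 × 52 = 11,024.
Holding cost H = 0.36 × £120.00 = £43.2000 per unit per year.
EOQ = √(2DS / H) = √(2 × 11,024 × 23.8 / 43.2).
= √(524,742.4 / 43.2) = √12,146.8148 ≈ 110.213.

Q* ≈ 110 bearings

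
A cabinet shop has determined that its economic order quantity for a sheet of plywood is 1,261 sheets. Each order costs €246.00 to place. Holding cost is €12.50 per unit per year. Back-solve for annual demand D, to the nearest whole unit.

Invert the EOQ relation Q*² = 2DS/H.
From Q* = √(2DS/H): D = Q*²H / (2S) = 1,261² × 12.5 / (2 × 246) = 40399.416.

D ≈ 40,399 sheets per year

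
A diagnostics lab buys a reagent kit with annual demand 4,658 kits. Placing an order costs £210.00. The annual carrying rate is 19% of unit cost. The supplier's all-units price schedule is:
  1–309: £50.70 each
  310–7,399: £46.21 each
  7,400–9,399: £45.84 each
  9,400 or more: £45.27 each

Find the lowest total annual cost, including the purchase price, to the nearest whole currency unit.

TC* ≈ £219,391

Holding cost per unit per year at price C is H = 0.19·C.
For each price level, check whether its EOQ is feasible; otherwise the best quantity at that price is the breakpoint.
Tier 1 (£50.70): EOQ = 450.7 exceeds tier's upper bound 309, so this tier is dominated.
EOQ at £46.21 = 472.0 (feasible in tier 2): TC = 4,658×£46.21 + (4,658/472.0)×210 + (472.0/2)×0.19×£46.21 = £219,390.65.
EOQ at £45.84 = 473.9 < 7400, so use break Q=7400: TC = 4,658×£45.84 + (4,658/7400.0)×210 + (7400.0/2)×0.19×£45.84 = £245,880.43.
EOQ at £45.27 = 476.9 < 9400, so use break Q=9400: TC = 4,658×£45.27 + (4,658/9400.0)×210 + (9400.0/2)×0.19×£45.27 = £251,397.83.
Lowest total cost among the candidates is at Q = 472.0.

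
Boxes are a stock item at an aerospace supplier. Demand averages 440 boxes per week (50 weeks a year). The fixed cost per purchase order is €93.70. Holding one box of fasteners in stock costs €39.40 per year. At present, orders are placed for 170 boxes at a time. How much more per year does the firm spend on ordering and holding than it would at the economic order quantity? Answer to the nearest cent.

Extra cost ≈ €2,729.75 per year

Annual demand D = 440 × 50 = 22,000.
EOQ = √(2DS/H) = √(2 × 22,000 × 93.7 / 39.4) ≈ 323.48.
Cost at Q* = (D/Q*)S + (Q*/2)H = √(2DSH) ≈ €12,745.13.
Cost at Q = 170: (22,000/170)×93.7 + (170/2)×39.4 = €12,125.88 + €3,349.00 = €15,474.88.
Excess = €15,474.88 − €12,745.13 = €2,729.75.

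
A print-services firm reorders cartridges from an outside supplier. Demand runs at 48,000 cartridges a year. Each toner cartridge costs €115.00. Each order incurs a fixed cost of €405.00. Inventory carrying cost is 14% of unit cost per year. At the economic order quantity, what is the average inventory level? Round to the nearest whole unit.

Holding cost H = 0.14 × €115.00 = €16.1000 per unit per year.
The optimal lot size = √(2DS/H) = √(2 × 48,000 × 405 / 16.1) ≈ 1554.00.
Average inventory = Q*/2 ≈ 1554.00 / 2 = 776.999.

Average inventory ≈ 777 cartridges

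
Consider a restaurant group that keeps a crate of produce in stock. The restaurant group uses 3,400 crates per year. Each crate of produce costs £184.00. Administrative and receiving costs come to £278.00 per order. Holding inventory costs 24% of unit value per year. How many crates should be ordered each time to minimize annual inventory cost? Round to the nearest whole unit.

Q* ≈ 207 crates

Holding cost H = 0.24 × £184.00 = £44.1600 per unit per year.
EOQ = √(2DS / H) = √(2 × 3,400 × 278 / 44.16).
= √(1,890,400 / 44.16) = √42,807.971 ≈ 206.901.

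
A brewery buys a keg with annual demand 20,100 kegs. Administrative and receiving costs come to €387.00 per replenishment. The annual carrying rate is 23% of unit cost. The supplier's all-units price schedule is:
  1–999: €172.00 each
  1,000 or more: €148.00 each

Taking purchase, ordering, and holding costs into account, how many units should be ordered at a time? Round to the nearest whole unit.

Q* ≈ 1,000 kegs

Holding cost per unit per year at price C is H = 0.23·C.
Evaluate total cost at each tier's feasible EOQ or, if the EOQ is below the tier, at the tier's minimum quantity.
EOQ at €172.00 = 627.1 (feasible in tier 1): TC = 20,100×€172.00 + (20,100/627.1)×387 + (627.1/2)×0.23×€172.00 = €3,482,008.28.
EOQ at €148.00 = 676.0 < 1000, so use break Q=1000: TC = 20,100×€148.00 + (20,100/1000.0)×387 + (1000.0/2)×0.23×€148.00 = €2,999,598.70.
Lowest total cost is €2,999,598.70 at Q = 1000.0.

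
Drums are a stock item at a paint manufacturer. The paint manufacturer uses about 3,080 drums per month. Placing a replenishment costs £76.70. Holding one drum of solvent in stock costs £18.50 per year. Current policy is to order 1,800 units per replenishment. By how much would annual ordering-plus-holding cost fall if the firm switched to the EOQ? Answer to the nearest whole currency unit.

Extra cost ≈ £7,983 per year

Annual demand D = 3,080 × 12 = 36,960.
EOQ = √(2DS/H) = √(2 × 36,960 × 76.7 / 18.5) ≈ 553.60.
Cost at Q* = (D/Q*)S + (Q*/2)H = √(2DSH) ≈ £10,241.52.
Cost at Q = 1,800: (36,960/1,800)×76.7 + (1,800/2)×18.5 = £1,574.91 + £16,650.00 = £18,224.91.
Excess = £18,224.91 − £10,241.52 = £7,983.38.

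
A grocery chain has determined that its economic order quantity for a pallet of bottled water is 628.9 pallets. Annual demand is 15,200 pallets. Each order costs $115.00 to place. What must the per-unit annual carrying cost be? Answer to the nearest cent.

H ≈ $8.84

Invert the EOQ relation Q*² = 2DS/H.
From Q* = √(2DS/H): H = 2DS / Q*² = 2 × 15,200 × 115 / 628.9² = 8.8391.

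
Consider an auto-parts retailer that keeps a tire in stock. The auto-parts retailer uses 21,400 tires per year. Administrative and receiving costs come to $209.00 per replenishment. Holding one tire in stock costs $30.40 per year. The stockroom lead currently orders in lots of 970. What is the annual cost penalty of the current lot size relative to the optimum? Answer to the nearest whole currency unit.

EOQ = √(2DS/H) = √(2 × 21,400 × 209 / 30.4) ≈ 542.45.
Cost at Q* = (D/Q*)S + (Q*/2)H = √(2DSH) ≈ $16,490.42.
Cost at Q = 970: (21,400/970)×209 + (970/2)×30.4 = $4,610.93 + $14,744.00 = $19,354.93.
Excess = $19,354.93 − $16,490.42 = $2,864.50.

Extra cost ≈ $2,865 per year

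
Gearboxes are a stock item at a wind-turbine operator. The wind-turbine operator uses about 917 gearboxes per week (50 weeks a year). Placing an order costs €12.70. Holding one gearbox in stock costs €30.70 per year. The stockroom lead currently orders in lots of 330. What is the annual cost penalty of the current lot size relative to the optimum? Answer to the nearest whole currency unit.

Annual demand D = 917 × 50 = 45,850.
EOQ = √(2DS/H) = √(2 × 45,850 × 12.7 / 30.7) ≈ 194.77.
Cost at Q* = (D/Q*)S + (Q*/2)H = √(2DSH) ≈ €5,979.37.
Cost at Q = 330: (45,850/330)×12.7 + (330/2)×30.7 = €1,764.53 + €5,065.50 = €6,830.03.
Excess = €6,830.03 − €5,979.37 = €850.66.

Extra cost ≈ €851 per year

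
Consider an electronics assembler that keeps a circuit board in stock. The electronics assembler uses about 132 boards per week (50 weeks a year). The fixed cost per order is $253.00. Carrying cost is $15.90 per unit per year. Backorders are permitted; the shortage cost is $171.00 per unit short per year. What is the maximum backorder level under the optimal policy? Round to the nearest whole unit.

Annual demand D = 132 × 50 = 6,600.
With planned backorders, Q* = √(2DS/H) · √((H+B)/B).
√(2DS/H) = √(2 × 6,600 × 253 / 15.9) = 458.299.
√((H+B)/B) = √((15.9+171)/171) = 1.0455.
Q* ≈ 479.132.
S* = Q* · H/(H+B) = 479.132 × 15.9/186.9 ≈ 40.761.

S* ≈ 41 boards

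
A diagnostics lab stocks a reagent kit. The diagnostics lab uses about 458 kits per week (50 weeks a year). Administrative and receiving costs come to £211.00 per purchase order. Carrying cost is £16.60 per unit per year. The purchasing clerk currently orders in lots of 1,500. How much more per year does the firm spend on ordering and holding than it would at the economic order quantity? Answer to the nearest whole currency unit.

Annual demand D = 458 × 50 = 22,900.
EOQ = √(2DS/H) = √(2 × 22,900 × 211 / 16.6) ≈ 762.99.
Cost at Q* = (D/Q*)S + (Q*/2)H = √(2DSH) ≈ £12,665.67.
Cost at Q = 1,500: (22,900/1,500)×211 + (1,500/2)×16.6 = £3,221.27 + £12,450.00 = £15,671.27.
Excess = £15,671.27 − £12,665.67 = £3,005.60.

Extra cost ≈ £3,006 per year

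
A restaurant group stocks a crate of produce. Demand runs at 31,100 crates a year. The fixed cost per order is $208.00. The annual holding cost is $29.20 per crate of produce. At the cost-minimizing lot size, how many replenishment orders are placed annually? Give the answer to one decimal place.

N ≈ 46.7 orders per year

EOQ = √(2DS/H) = √(2 × 31,100 × 208 / 29.2) ≈ 665.63.
Orders per year = D / Q* = 31,100 / 665.63 ≈ 46.722.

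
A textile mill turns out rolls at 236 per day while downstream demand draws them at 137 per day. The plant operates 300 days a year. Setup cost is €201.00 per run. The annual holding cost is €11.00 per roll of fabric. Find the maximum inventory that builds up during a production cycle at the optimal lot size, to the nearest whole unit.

I_max ≈ 794 rolls

Annual demand D = 137 × 300 = 41,100.
Production build-up factor (1 − d/p) = 1 − 137/236 = 0.4195.
Q* = √(2DS / (H(1 − d/p))) = √(2 × 41,100 × 201 / (11 × 0.4195)).
= √(16,522,200 / 4.6144) ≈ 1892.239.
Maximum inventory = Q*(1 − d/p) = 1892.239 × 0.4195 ≈ 793.778.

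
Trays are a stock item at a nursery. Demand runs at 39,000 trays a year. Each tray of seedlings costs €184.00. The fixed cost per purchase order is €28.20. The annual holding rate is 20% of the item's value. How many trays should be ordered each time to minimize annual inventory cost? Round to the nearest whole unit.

Holding cost H = 0.20 × €184.00 = €36.8000 per unit per year.
EOQ = √(2DS / H) = √(2 × 39,000 × 28.2 / 36.8).
= √(2,199,600 / 36.8) = √59,771.7391 ≈ 244.483.

Q* ≈ 244 trays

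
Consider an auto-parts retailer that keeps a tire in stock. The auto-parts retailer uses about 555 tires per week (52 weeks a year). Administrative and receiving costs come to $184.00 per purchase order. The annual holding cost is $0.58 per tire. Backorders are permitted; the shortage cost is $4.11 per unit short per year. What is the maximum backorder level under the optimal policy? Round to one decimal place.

Annual demand D = 555 × 52 = 28,860.
With planned backorders, Q* = √(2DS/H) · √((H+B)/B).
√(2DS/H) = √(2 × 28,860 × 184 / 0.58) = 4279.156.
√((H+B)/B) = √((0.58+4.11)/4.11) = 1.0682.
Q* ≈ 4571.130.
S* = Q* · H/(H+B) = 4571.130 × 0.58/4.69 ≈ 565.300.

S* ≈ 565.3 tires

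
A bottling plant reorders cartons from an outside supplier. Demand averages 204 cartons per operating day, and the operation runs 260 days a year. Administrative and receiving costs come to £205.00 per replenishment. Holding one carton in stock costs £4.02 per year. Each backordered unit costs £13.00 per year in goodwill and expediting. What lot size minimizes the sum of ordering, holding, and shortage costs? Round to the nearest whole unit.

Annual demand D = 204 × 260 = 53,040.
With planned backorders, Q* = √(2DS/H) · √((H+B)/B).
√(2DS/H) = √(2 × 53,040 × 205 / 4.02) = 2325.844.
√((H+B)/B) = √((4.02+13)/13) = 1.1442.
Q* ≈ 2661.269.

Q* ≈ 2,661 cartons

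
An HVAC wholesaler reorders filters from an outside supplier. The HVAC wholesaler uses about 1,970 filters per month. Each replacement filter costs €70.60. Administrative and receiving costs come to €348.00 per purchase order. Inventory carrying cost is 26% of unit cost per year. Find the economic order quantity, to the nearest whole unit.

Annual demand D = 1,970 × 12 = 23,640.
Holding cost H = 0.26 × €70.60 = €18.3560 per unit per year.
EOQ = √(2DS / H) = √(2 × 23,640 × 348 / 18.356).
= √(16,453,440 / 18.356) = √896,352.1464 ≈ 946.759.

Q* ≈ 947 filters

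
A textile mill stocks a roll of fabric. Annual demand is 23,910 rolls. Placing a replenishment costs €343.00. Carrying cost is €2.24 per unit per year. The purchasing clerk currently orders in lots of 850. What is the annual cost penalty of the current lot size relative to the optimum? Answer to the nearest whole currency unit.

EOQ = √(2DS/H) = √(2 × 23,910 × 343 / 2.24) ≈ 2706.00.
Cost at Q* = (D/Q*)S + (Q*/2)H = √(2DSH) ≈ €6,061.44.
Cost at Q = 850: (23,910/850)×343 + (850/2)×2.24 = €9,648.39 + €952.00 = €10,600.39.
Excess = €10,600.39 − €6,061.44 = €4,538.95.

Extra cost ≈ €4,539 per year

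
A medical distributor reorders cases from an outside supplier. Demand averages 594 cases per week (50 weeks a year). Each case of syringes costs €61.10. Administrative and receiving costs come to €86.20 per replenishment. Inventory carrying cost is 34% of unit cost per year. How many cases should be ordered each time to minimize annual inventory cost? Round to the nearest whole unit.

Q* ≈ 496 cases

Annual demand D = 594 × 50 = 29,700.
Holding cost H = 0.34 × €61.10 = €20.7740 per unit per year.
EOQ = √(2DS / H) = √(2 × 29,700 × 86.2 / 20.774).
= √(5,120,280 / 20.774) = √246,475.4019 ≈ 496.463.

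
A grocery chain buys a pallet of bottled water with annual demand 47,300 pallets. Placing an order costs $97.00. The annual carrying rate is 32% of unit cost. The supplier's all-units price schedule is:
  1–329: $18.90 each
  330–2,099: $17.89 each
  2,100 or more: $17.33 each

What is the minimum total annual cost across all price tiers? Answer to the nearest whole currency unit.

TC* ≈ $827,717

Holding cost per unit per year at price C is H = 0.32·C.
Evaluate total cost at each tier's feasible EOQ or, if the EOQ is below the tier, at the tier's minimum quantity.
Tier 1 ($18.90): EOQ = 1231.8 exceeds tier's upper bound 329, so this tier is dominated.
EOQ at $17.89 = 1266.1 (feasible in tier 2): TC = 47,300×$17.89 + (47,300/1266.1)×97 + (1266.1/2)×0.32×$17.89 = $853,444.89.
EOQ at $17.33 = 1286.3 < 2100, so use break Q=2100: TC = 47,300×$17.33 + (47,300/2100.0)×97 + (2100.0/2)×0.32×$17.33 = $827,716.69.
Lowest total cost among the candidates is at Q = 2100.0.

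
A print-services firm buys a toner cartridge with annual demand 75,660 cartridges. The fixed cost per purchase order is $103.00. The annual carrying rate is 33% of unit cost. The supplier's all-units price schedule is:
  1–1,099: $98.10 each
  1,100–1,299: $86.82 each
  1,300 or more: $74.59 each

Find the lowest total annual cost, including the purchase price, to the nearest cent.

Holding cost per unit per year at price C is H = 0.33·C.
For each price level, check whether its EOQ is feasible; otherwise the best quantity at that price is the breakpoint.
EOQ at $98.10 = 693.9 (feasible in tier 1): TC = 75,660×$98.10 + (75,660/693.9)×103 + (693.9/2)×0.33×$98.10 = $7,444,708.51.
EOQ at $86.82 = 737.6 < 1100, so use break Q=1100: TC = 75,660×$86.82 + (75,660/1100.0)×103 + (1100.0/2)×0.33×$86.82 = $6,591,643.56.
EOQ at $74.59 = 795.7 < 1300, so use break Q=1300: TC = 75,660×$74.59 + (75,660/1300.0)×103 + (1300.0/2)×0.33×$74.59 = $5,665,473.55.
Lowest total cost among the candidates is at Q = 1300.0.

TC* ≈ $5,665,473.55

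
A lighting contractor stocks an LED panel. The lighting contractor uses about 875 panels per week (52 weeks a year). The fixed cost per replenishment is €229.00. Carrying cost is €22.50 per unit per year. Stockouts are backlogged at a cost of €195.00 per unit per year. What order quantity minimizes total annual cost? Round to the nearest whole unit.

Annual demand D = 875 × 52 = 45,500.
With planned backorders, Q* = √(2DS/H) · √((H+B)/B).
√(2DS/H) = √(2 × 45,500 × 229 / 22.5) = 962.381.
√((H+B)/B) = √((22.5+195)/195) = 1.0561.
Q* ≈ 1016.388.

Q* ≈ 1,016 panels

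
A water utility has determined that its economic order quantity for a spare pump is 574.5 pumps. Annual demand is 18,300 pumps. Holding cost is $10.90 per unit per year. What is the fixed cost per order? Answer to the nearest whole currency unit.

S ≈ $98

The basic EOQ model gives Q* = √(2DS/H); rearrange for the unknown.
From Q* = √(2DS/H): S = Q*²H / (2D) = 574.5² × 10.9 / (2 × 18,300) = 98.2937.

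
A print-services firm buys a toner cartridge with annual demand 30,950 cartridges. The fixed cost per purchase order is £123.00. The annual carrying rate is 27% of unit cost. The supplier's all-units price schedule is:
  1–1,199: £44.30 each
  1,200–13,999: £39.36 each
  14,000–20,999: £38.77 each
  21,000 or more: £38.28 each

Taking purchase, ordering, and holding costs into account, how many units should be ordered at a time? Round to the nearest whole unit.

Holding cost per unit per year at price C is H = 0.27·C.
For each price level, check whether its EOQ is feasible; otherwise the best quantity at that price is the breakpoint.
EOQ at £44.30 = 797.8 (feasible in tier 1): TC = 30,950×£44.30 + (30,950/797.8)×123 + (797.8/2)×0.27×£44.30 = £1,380,627.93.
EOQ at £39.36 = 846.4 < 1200, so use break Q=1200: TC = 30,950×£39.36 + (30,950/1200.0)×123 + (1200.0/2)×0.27×£39.36 = £1,227,740.70.
EOQ at £38.77 = 852.8 < 14000, so use break Q=14000: TC = 30,950×£38.77 + (30,950/14000.0)×123 + (14000.0/2)×0.27×£38.77 = £1,273,478.72.
EOQ at £38.28 = 858.3 < 21000, so use break Q=21000: TC = 30,950×£38.28 + (30,950/21000.0)×123 + (21000.0/2)×0.27×£38.28 = £1,293,471.08.
Lowest total cost is £1,227,740.70 at Q = 1200.0.

Q* ≈ 1,200 cartridges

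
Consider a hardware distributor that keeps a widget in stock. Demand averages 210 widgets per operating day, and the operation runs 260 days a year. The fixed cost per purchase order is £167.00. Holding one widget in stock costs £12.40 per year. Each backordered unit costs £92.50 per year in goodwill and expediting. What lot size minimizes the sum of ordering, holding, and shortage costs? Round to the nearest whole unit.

Q* ≈ 1,291 widgets

Annual demand D = 210 × 260 = 54,600.
With planned backorders, Q* = √(2DS/H) · √((H+B)/B).
√(2DS/H) = √(2 × 54,600 × 167 / 12.4) = 1212.715.
√((H+B)/B) = √((12.4+92.5)/92.5) = 1.0649.
Q* ≈ 1291.444.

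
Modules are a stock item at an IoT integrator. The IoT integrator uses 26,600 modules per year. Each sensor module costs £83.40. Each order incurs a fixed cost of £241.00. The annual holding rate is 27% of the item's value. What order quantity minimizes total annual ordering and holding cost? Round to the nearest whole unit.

Holding cost H = 0.27 × £83.40 = £22.5180 per unit per year.
EOQ = √(2DS / H) = √(2 × 26,600 × 241 / 22.518).
= √(12,821,200 / 22.518) = √569,375.6106 ≈ 754.570.

Q* ≈ 755 modules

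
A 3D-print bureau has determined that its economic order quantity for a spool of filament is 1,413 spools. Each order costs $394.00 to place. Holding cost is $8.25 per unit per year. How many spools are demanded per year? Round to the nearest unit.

D ≈ 20,903 spools per year

Invert the EOQ relation Q*² = 2DS/H.
From Q* = √(2DS/H): D = Q*²H / (2S) = 1,413² × 8.25 / (2 × 394) = 20903.165.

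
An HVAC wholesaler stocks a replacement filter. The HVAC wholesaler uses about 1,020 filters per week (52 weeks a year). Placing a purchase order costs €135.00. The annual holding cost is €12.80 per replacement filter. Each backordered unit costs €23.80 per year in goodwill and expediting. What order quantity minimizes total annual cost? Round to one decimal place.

Annual demand D = 1,020 × 52 = 53,040.
With planned backorders, Q* = √(2DS/H) · √((H+B)/B).
√(2DS/H) = √(2 × 53,040 × 135 / 12.8) = 1057.739.
√((H+B)/B) = √((12.8+23.8)/23.8) = 1.2401.
Q* ≈ 1311.689.

Q* ≈ 1,311.7 filters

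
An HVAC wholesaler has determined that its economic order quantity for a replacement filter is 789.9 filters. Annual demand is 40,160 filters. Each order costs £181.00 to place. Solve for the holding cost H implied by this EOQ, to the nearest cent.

Squaring Q* = √(2DS/H) gives Q*² = 2DS/H.
From Q* = √(2DS/H): H = 2DS / Q*² = 2 × 40,160 × 181 / 789.9² = 23.3001.

H ≈ £23.30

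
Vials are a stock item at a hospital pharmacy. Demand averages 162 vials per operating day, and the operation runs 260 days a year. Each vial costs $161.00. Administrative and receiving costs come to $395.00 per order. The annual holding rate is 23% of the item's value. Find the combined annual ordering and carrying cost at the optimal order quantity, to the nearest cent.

Annual demand D = 162 × 260 = 42,120.
Holding cost H = 0.23 × $161.00 = $37.0300 per unit per year.
Q* = √(2DS/H) = √(2 × 42,120 × 395 / 37.03) ≈ 947.94.
At Q*, ordering cost (D/Q*)S equals holding cost (Q*/2)H, each = √(DSH/2).
Minimum total = √(2DSH) = √(2 × 42,120 × 395 × 37.03) ≈ 35102.220.

TC* ≈ $35,102.22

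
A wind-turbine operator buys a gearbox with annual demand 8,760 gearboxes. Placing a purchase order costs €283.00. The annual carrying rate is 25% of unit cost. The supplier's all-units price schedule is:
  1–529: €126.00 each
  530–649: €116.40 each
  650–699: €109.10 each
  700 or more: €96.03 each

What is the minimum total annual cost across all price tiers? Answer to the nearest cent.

TC* ≈ €853,166.97

Holding cost per unit per year at price C is H = 0.25·C.
Candidates are each tier's EOQ (if it falls in that tier) and each price-break quantity.
EOQ at €126.00 = 396.7 (feasible in tier 1): TC = 8,760×€126.00 + (8,760/396.7)×283 + (396.7/2)×0.25×€126.00 = €1,116,257.28.
EOQ at €116.40 = 412.8 < 530, so use break Q=530: TC = 8,760×€116.40 + (8,760/530.0)×283 + (530.0/2)×0.25×€116.40 = €1,032,053.01.
EOQ at €109.10 = 426.4 < 650, so use break Q=650: TC = 8,760×€109.10 + (8,760/650.0)×283 + (650.0/2)×0.25×€109.10 = €968,394.34.
EOQ at €96.03 = 454.5 < 700, so use break Q=700: TC = 8,760×€96.03 + (8,760/700.0)×283 + (700.0/2)×0.25×€96.03 = €853,166.97.
Lowest total cost among the candidates is at Q = 700.0.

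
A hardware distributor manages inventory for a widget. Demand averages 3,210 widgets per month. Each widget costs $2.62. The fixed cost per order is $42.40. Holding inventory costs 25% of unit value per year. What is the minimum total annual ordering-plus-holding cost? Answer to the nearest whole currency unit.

Annual demand D = 3,210 × 12 = 38,520.
Holding cost H = 0.25 × $2.62 = $0.6550 per unit per year.
Q* = √(2DS/H) = √(2 × 38,520 × 42.4 / 0.655) ≈ 2233.16.
At Q*, ordering cost (D/Q*)S equals holding cost (Q*/2)H, each = √(DSH/2).
Minimum total = √(2DSH) = √(2 × 38,520 × 42.4 × 0.655) ≈ 1462.722.

TC* ≈ $1,463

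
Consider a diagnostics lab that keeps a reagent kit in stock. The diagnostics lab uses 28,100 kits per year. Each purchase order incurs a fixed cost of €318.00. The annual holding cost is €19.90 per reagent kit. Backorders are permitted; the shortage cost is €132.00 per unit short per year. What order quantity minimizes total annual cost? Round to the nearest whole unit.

Q* ≈ 1,017 kits

With planned backorders, Q* = √(2DS/H) · √((H+B)/B).
√(2DS/H) = √(2 × 28,100 × 318 / 19.9) = 947.666.
√((H+B)/B) = √((19.9+132)/132) = 1.0727.
Q* ≈ 1016.593.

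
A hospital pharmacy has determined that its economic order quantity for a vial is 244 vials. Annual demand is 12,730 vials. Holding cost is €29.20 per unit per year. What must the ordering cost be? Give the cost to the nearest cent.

S ≈ €68.28

Squaring Q* = √(2DS/H) gives Q*² = 2DS/H.
From Q* = √(2DS/H): S = Q*²H / (2D) = 244² × 29.2 / (2 × 12,730) = 68.2817.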